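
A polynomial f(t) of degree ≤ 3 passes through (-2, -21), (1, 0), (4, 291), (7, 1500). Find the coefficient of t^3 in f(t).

Write f(t) = at^3 + bt^2 + ct + d. Substituting each data point gives a linear system:
  -8a + 4b - 2c + d = -21
  a + b + c + d = 0
  64a + 16b + 4c + d = 291
  343a + 49b + 7c + d = 1500
Solving the system yields a = 4, b = 3, c = -2, d = -5.
So f(t) = 4t^3 + 3t^2 - 2t - 5.
The leading coefficient is 4.

4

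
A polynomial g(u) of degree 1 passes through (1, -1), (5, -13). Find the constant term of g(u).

Write g(u) = au + b. Substituting each data point gives a linear system:
  a + b = -1
  5a + b = -13
Solving the system yields a = -3, b = 2.
So g(u) = -3u + 2.
The constant term is 2.

2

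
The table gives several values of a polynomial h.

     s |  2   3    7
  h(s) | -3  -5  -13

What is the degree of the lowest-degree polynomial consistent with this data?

1

Divided differences on the nodes 2, 3, 7:
  order 0: -3  -5  -13
  order 1: -2  -2
  order 2: 0
The order-1 divided differences are all -2 (nonzero) and every higher order vanishes, so the data lies on a polynomial of degree exactly 1.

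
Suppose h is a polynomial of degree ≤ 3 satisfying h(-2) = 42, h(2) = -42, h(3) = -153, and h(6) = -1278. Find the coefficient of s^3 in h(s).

Write h(s) = as^3 + bs^2 + cs + d. Substituting each data point gives a linear system:
  -8a + 4b - 2c + d = 42
  8a + 4b + 2c + d = -42
  27a + 9b + 3c + d = -153
  216a + 36b + 6c + d = -1278
Solving the system yields a = -6, b = 0, c = 3, d = 0.
So h(s) = -6s^3 + 3s.
The leading coefficient is -6.

-6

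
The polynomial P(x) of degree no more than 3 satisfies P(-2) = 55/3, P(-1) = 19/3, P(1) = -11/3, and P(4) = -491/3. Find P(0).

Using the Lagrange interpolation formula with nodes -2, -1, 1, 4:
  L_0(x) = (x + 1)(x - 1)(x - 4) / -18
  L_1(x) = (x + 2)(x - 1)(x - 4) / 10
  L_2(x) = (x + 2)(x + 1)(x - 4) / -18
  L_3(x) = (x + 2)(x + 1)(x - 1) / 90
Then P(x) = 55/3·L_0(x) + 19/3·L_1(x) - 11/3·L_2(x) - 491/3·L_3(x).
Expanding and collecting terms gives P(x) = -2x³ - (5/3)x² - 3x + 3.
Evaluating at x = 0: P(0) = 3.

3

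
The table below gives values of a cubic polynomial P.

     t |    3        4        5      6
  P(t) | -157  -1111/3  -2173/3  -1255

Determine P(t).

Write P(t) = at^3 + bt^2 + ct + d. Substituting each data point gives a linear system:
  27a + 9b + 3c + d = -157
  64a + 16b + 4c + d = -1111/3
  125a + 25b + 5c + d = -2173/3
  216a + 36b + 6c + d = -1255
Solving the system yields a = -6, b = 5/3, c = -3, d = -1.
So P(t) = -6t^3 + (5/3)t^2 - 3t - 1.
Check: P(3) = -157. ✓

P(t) = -6t^3 + (5/3)t^2 - 3t - 1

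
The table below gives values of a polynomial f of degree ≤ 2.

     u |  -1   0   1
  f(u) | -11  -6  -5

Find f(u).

Write f(u) = au^2 + bu + c. Substituting each data point gives a linear system:
  a - b + c = -11
  c = -6
  a + b + c = -5
Solving the system yields a = -2, b = 3, c = -6.
So f(u) = -2u² + 3u - 6.
Check: f(1) = -5. ✓

f(u) = -2u^2 + 3u - 6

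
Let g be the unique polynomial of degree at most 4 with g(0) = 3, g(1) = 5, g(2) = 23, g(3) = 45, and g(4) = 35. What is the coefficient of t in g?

Write g(t) = at^4 + bt^3 + ct^2 + dt + e. Substituting each data point gives a linear system:
  e = 3
  a + b + c + d + e = 5
  16a + 8b + 4c + 2d + e = 23
  81a + 27b + 9c + 3d + e = 45
  256a + 64b + 16c + 4d + e = 35
Solving the system yields a = -1, b = 4, c = 3, d = -4, e = 3.
So g(t) = -t^4 + 4t^3 + 3t^2 - 4t + 3.
The coefficient of t is -4.

-4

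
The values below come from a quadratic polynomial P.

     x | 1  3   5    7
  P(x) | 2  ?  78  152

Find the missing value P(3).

28

On equispaced nodes a degree-2 polynomial has vanishing third forward difference, so
  - P(1) + 3·P(3) - 3·P(5) + P(7) = 0.
Substituting the known values and solving for P(3):
  3·P(3) = 84
  P(3) = 28.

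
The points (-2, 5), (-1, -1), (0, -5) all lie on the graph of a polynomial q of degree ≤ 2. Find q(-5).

35

Forward differences of the values at n = -2, -1, 0:
  q  : 5  -1  -5
  Δ  : -6  -4
  Δ^2: 2
The second differences are constant, confirming degree 2.
Interpolating (Newton forward form) and evaluating at n = -5 gives q(-5) = 35.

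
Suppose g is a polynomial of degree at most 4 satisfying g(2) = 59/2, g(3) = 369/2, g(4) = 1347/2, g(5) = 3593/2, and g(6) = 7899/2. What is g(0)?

Using the Lagrange interpolation formula with nodes 2, 3, 4, 5, 6:
  L_0(x) = (x - 3)(x - 4)(x - 5)(x - 6) / 24
  L_1(x) = (x - 2)(x - 4)(x - 5)(x - 6) / -6
  L_2(x) = (x - 2)(x - 3)(x - 5)(x - 6) / 4
  L_3(x) = (x - 2)(x - 3)(x - 4)(x - 6) / -6
  L_4(x) = (x - 2)(x - 3)(x - 4)(x - 5) / 24
Then g(x) = 59/2·L_0(x) + 369/2·L_1(x) + 1347/2·L_2(x) + 3593/2·L_3(x) + 7899/2·L_4(x).
Expanding and collecting terms gives g(x) = 4x⁴ - 6x³ + x² + 4x + 3/2.
Evaluating at x = 0: g(0) = 3/2.

3/2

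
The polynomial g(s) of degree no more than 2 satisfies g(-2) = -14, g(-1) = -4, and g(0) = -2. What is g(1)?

Write g(s) = as^2 + bs + c. Substituting each data point gives a linear system:
  4a - 2b + c = -14
  a - b + c = -4
  c = -2
Solving the system yields a = -4, b = -2, c = -2.
So g(s) = -4s^2 - 2s - 2.
Then g(1) = -8.

-8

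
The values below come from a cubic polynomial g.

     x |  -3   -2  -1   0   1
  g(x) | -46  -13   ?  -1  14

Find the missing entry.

On equispaced nodes a degree-3 polynomial has vanishing fourth forward difference, so
  g(-3) - 4·g(-2) + 6·g(-1) - 4·g(0) + g(1) = 0.
Substituting the known values and solving for g(-1):
  6·g(-1) = -24
  g(-1) = -4.

-4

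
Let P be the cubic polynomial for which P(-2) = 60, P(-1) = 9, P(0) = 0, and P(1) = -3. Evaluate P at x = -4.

432

Using the Lagrange interpolation formula with nodes -2, -1, 0, 1:
  L_0(x) = (x + 1)x(x - 1) / -6
  L_1(x) = (x + 2)x(x - 1) / 2
  L_2(x) = (x + 2)(x + 1)(x - 1) / -2
  L_3(x) = (x + 2)(x + 1)x / 6
Then P(x) = 60·L_0(x) + 9·L_1(x) + 0·L_2(x) - 3·L_3(x).
Expanding and collecting terms gives P(x) = -6x³ + 3x².
Evaluating at x = -4: P(-4) = 432.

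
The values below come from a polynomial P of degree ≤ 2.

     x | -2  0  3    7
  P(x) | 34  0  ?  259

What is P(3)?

39

The 3 known points determine the degree-2 polynomial uniquely.
Write P(x) = ax^2 + bx + c. Substituting each data point gives a linear system:
  4a - 2b + c = 34
  c = 0
  49a + 7b + c = 259
Solving the system yields a = 6, b = -5, c = 0.
So P(x) = 6x^2 - 5x.
Then P(3) = 39.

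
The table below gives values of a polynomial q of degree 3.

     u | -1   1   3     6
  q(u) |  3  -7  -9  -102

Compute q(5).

-51

Write q(u) = au^3 + bu^2 + cu + d. Substituting each data point gives a linear system:
  -a + b - c + d = 3
  a + b + c + d = -7
  27a + 9b + 3c + d = -9
  216a + 36b + 6c + d = -102
Solving the system yields a = -1, b = 4, c = -4, d = -6.
So q(u) = -u^3 + 4u^2 - 4u - 6.
Then q(5) = -51.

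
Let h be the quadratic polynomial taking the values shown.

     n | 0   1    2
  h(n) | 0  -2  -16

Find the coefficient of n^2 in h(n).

-6

Write h(n) = an^2 + bn + c. Substituting each data point gives a linear system:
  c = 0
  a + b + c = -2
  4a + 2b + c = -16
Solving the system yields a = -6, b = 4, c = 0.
So h(n) = -6n² + 4n.
The leading coefficient is -6.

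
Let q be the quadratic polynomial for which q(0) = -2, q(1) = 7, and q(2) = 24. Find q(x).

q(x) = 4x^2 + 5x - 2

Using the Lagrange interpolation formula with nodes 0, 1, 2:
  L_0(x) = (x - 1)(x - 2) / 2
  L_1(x) = x(x - 2) / -1
  L_2(x) = x(x - 1) / 2
Then q(x) = -2·L_0(x) + 7·L_1(x) + 24·L_2(x).
Expanding and collecting terms gives q(x) = 4x^2 + 5x - 2.
Check: q(1) = 7. ✓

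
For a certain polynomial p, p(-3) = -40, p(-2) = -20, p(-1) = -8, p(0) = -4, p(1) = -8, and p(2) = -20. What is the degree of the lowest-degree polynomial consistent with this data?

2

Forward differences of the values at s = -3, -2, -1, 0, 1, 2:
  p  : -40  -20  -8  -4  -8  -20
  Δ  : 20  12  4  -4  -12
  Δ^2: -8  -8  -8  -8
  Δ^3: 0  0  0
  Δ^4: 0  0
  Δ^5: 0
The second differences are constant (-8) and nonzero, while all higher differences vanish, so the minimal degree is 2.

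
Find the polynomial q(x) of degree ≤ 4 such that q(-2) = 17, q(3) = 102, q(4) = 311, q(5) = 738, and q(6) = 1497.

q(x) = x^4 + x^3 - 3x + 3

Write q(x) = ax^4 + bx^3 + cx^2 + dx + e. Substituting each data point gives a linear system:
  16a - 8b + 4c - 2d + e = 17
  81a + 27b + 9c + 3d + e = 102
  256a + 64b + 16c + 4d + e = 311
  625a + 125b + 25c + 5d + e = 738
  1296a + 216b + 36c + 6d + e = 1497
Solving the system yields a = 1, b = 1, c = 0, d = -3, e = 3.
So q(x) = x⁴ + x³ - 3x + 3.
Check: q(-2) = 17. ✓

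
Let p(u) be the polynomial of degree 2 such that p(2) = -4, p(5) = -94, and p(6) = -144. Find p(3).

-24

Write p(u) = au^2 + bu + c. Substituting each data point gives a linear system:
  4a + 2b + c = -4
  25a + 5b + c = -94
  36a + 6b + c = -144
Solving the system yields a = -5, b = 5, c = 6.
So p(u) = -5u² + 5u + 6.
Then p(3) = -24.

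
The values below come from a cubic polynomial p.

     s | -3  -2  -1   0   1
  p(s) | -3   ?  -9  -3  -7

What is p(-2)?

-13

The 4 known points determine the degree-3 polynomial uniquely.
Write p(s) = as^3 + bs^2 + cs + d. Substituting each data point gives a linear system:
  -27a + 9b - 3c + d = -3
  -a + b - c + d = -9
  d = -3
  a + b + c + d = -7
Solving the system yields a = -2, b = -5, c = 3, d = -3.
So p(s) = -2s^3 - 5s^2 + 3s - 3.
Then p(-2) = -13.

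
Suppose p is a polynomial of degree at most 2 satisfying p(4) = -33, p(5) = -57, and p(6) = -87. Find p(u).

Write p(u) = au^2 + bu + c. Substituting each data point gives a linear system:
  16a + 4b + c = -33
  25a + 5b + c = -57
  36a + 6b + c = -87
Solving the system yields a = -3, b = 3, c = 3.
So p(u) = -3u^2 + 3u + 3.
Check: p(4) = -33. ✓

p(u) = -3u^2 + 3u + 3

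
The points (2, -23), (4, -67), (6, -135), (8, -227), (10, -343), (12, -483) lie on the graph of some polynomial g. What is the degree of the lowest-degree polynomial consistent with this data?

Forward differences of the values at n = 2, 4, 6, 8, 10, 12:
  g  : -23  -67  -135  -227  -343  -483
  Δ  : -44  -68  -92  -116  -140
  Δ^2: -24  -24  -24  -24
  Δ^3: 0  0  0
  Δ^4: 0  0
  Δ^5: 0
The second differences are constant (-24) and nonzero, while all higher differences vanish, so the minimal degree is 2.

2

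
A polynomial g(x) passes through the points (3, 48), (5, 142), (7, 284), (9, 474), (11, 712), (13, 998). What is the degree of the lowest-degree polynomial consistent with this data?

Forward differences of the values at x = 3, 5, 7, 9, 11, 13:
  g  : 48  142  284  474  712  998
  Δ  : 94  142  190  238  286
  Δ^2: 48  48  48  48
  Δ^3: 0  0  0
  Δ^4: 0  0
  Δ^5: 0
The second differences are constant (48) and nonzero, while all higher differences vanish, so the minimal degree is 2.

2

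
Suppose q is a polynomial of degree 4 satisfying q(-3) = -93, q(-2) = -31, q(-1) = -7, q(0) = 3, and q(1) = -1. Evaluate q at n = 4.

Forward differences of the values at n = -3, -2, -1, 0, 1:
  q  : -93  -31  -7  3  -1
  Δ  : 62  24  10  -4
  Δ^2: -38  -14  -14
  Δ^3: 24  0
  Δ^4: -24
The fourth differences are constant, confirming degree 4.
Interpolating (Newton forward form) and evaluating at n = 4 gives q(4) = -457.

-457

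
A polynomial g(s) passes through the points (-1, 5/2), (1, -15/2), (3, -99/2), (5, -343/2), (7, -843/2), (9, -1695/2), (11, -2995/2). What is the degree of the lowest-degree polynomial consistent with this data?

Forward differences of the values at s = -1, 1, 3, 5, 7, 9, 11:
  g  : 5/2  -15/2  -99/2  -343/2  -843/2  -1695/2  -2995/2
  Δ  : -10  -42  -122  -250  -426  -650
  Δ^2: -32  -80  -128  -176  -224
  Δ^3: -48  -48  -48  -48
  Δ^4: 0  0  0
  Δ^5: 0  0
  Δ^6: 0
The third differences are constant (-48) and nonzero, while all higher differences vanish, so the minimal degree is 3.

3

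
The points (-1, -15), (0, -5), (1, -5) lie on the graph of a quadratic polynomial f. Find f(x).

f(x) = -5x^2 + 5x - 5

Using the Lagrange interpolation formula with nodes -1, 0, 1:
  L_0(x) = x(x - 1) / 2
  L_1(x) = (x + 1)(x - 1) / -1
  L_2(x) = (x + 1)x / 2
Then f(x) = -15·L_0(x) - 5·L_1(x) - 5·L_2(x).
Expanding and collecting terms gives f(x) = -5x^2 + 5x - 5.
Check: f(-1) = -15. ✓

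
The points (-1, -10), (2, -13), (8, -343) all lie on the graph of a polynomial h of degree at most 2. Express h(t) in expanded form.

h(t) = -6t^2 + 5t + 1

Write h(t) = at^2 + bt + c. Substituting each data point gives a linear system:
  a - b + c = -10
  4a + 2b + c = -13
  64a + 8b + c = -343
Solving the system yields a = -6, b = 5, c = 1.
So h(t) = -6t^2 + 5t + 1.
Check: h(2) = -13. ✓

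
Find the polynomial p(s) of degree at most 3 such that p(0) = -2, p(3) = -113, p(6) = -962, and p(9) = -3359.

p(s) = -5s^3 + 4s^2 - 4s - 2

Write p(s) = as^3 + bs^2 + cs + d. Substituting each data point gives a linear system:
  d = -2
  27a + 9b + 3c + d = -113
  216a + 36b + 6c + d = -962
  729a + 81b + 9c + d = -3359
Solving the system yields a = -5, b = 4, c = -4, d = -2.
So p(s) = -5s^3 + 4s^2 - 4s - 2.
Check: p(6) = -962. ✓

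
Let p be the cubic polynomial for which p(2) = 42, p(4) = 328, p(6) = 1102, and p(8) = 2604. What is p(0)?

4

Using the Lagrange interpolation formula with nodes 2, 4, 6, 8:
  L_0(t) = (t - 4)(t - 6)(t - 8) / -48
  L_1(t) = (t - 2)(t - 6)(t - 8) / 16
  L_2(t) = (t - 2)(t - 4)(t - 8) / -16
  L_3(t) = (t - 2)(t - 4)(t - 6) / 48
Then p(t) = 42·L_0(t) + 328·L_1(t) + 1102·L_2(t) + 2604·L_3(t).
Expanding and collecting terms gives p(t) = 5t³ + t² - 3t + 4.
Evaluating at t = 0: p(0) = 4.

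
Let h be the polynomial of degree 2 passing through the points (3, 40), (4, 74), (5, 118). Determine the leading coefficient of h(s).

Write h(s) = as^2 + bs + c. Substituting each data point gives a linear system:
  9a + 3b + c = 40
  16a + 4b + c = 74
  25a + 5b + c = 118
Solving the system yields a = 5, b = -1, c = -2.
So h(s) = 5s² - s - 2.
The leading coefficient is 5.

5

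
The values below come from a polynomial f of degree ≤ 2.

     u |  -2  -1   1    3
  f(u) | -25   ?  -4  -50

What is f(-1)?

-6

The 3 known points determine the degree-2 polynomial uniquely.
Write f(u) = au^2 + bu + c. Substituting each data point gives a linear system:
  4a - 2b + c = -25
  a + b + c = -4
  9a + 3b + c = -50
Solving the system yields a = -6, b = 1, c = 1.
So f(u) = -6u² + u + 1.
Then f(-1) = -6.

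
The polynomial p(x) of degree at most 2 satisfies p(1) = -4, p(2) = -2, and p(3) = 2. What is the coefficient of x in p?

Write p(x) = ax^2 + bx + c. Substituting each data point gives a linear system:
  a + b + c = -4
  4a + 2b + c = -2
  9a + 3b + c = 2
Solving the system yields a = 1, b = -1, c = -4.
So p(x) = x² - x - 4.
The coefficient of x is -1.

-1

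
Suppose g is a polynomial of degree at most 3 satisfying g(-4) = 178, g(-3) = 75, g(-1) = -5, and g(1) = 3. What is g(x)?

g(x) = -2x^3 + 5x^2 + 6x - 6

Write g(x) = ax^3 + bx^2 + cx + d. Substituting each data point gives a linear system:
  -64a + 16b - 4c + d = 178
  -27a + 9b - 3c + d = 75
  -a + b - c + d = -5
  a + b + c + d = 3
Solving the system yields a = -2, b = 5, c = 6, d = -6.
So g(x) = -2x^3 + 5x^2 + 6x - 6.
Check: g(-3) = 75. ✓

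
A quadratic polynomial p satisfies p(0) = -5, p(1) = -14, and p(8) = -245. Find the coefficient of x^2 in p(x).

-3

Write p(x) = ax^2 + bx + c. Substituting each data point gives a linear system:
  c = -5
  a + b + c = -14
  64a + 8b + c = -245
Solving the system yields a = -3, b = -6, c = -5.
So p(x) = -3x^2 - 6x - 5.
The leading coefficient is -3.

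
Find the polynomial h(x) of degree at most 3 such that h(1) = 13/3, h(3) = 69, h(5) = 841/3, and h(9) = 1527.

h(x) = 2x^3 + (1/3)x^2 + 5x - 3

Write h(x) = ax^3 + bx^2 + cx + d. Substituting each data point gives a linear system:
  a + b + c + d = 13/3
  27a + 9b + 3c + d = 69
  125a + 25b + 5c + d = 841/3
  729a + 81b + 9c + d = 1527
Solving the system yields a = 2, b = 1/3, c = 5, d = -3.
So h(x) = 2x³ + (1/3)x² + 5x - 3.
Check: h(3) = 69. ✓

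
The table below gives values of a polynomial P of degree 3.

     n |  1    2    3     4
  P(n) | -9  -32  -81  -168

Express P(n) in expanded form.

Using the Lagrange interpolation formula with nodes 1, 2, 3, 4:
  L_0(n) = (n - 2)(n - 3)(n - 4) / -6
  L_1(n) = (n - 1)(n - 3)(n - 4) / 2
  L_2(n) = (n - 1)(n - 2)(n - 4) / -2
  L_3(n) = (n - 1)(n - 2)(n - 3) / 6
Then P(n) = -9·L_0(n) - 32·L_1(n) - 81·L_2(n) - 168·L_3(n).
Expanding and collecting terms gives P(n) = -2n³ - n² - 6n.
Check: P(4) = -168. ✓

P(n) = -2n^3 - n^2 - 6n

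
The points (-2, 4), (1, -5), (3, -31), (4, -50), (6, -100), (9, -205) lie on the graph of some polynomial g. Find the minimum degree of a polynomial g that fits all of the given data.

Divided differences on the nodes -2, 1, 3, 4, 6, 9:
  order 0: 4  -5  -31  -50  -100  -205
  order 1: -3  -13  -19  -25  -35
  order 2: -2  -2  -2  -2
  order 3: 0  0  0
  order 4: 0  0
  order 5: 0
The order-2 divided differences are all -2 (nonzero) and every higher order vanishes, so the data lies on a polynomial of degree exactly 2.

2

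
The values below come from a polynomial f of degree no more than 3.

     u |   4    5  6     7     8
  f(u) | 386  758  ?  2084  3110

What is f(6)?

1312

On equispaced nodes a degree-3 polynomial has vanishing fourth forward difference, so
  f(4) - 4·f(5) + 6·f(6) - 4·f(7) + f(8) = 0.
Substituting the known values and solving for f(6):
  6·f(6) = 7872
  f(6) = 1312.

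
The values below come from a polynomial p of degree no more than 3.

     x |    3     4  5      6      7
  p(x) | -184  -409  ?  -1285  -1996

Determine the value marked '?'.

On equispaced nodes a degree-3 polynomial has vanishing fourth forward difference, so
  p(3) - 4·p(4) + 6·p(5) - 4·p(6) + p(7) = 0.
Substituting the known values and solving for p(5):
  6·p(5) = -4596
  p(5) = -766.

-766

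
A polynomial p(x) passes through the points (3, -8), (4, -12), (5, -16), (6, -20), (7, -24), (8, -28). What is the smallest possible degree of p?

1

Forward differences of the values at x = 3, 4, 5, 6, 7, 8:
  p  : -8  -12  -16  -20  -24  -28
  Δ  : -4  -4  -4  -4  -4
  Δ^2: 0  0  0  0
  Δ^3: 0  0  0
  Δ^4: 0  0
  Δ^5: 0
The first differences are constant (-4) and nonzero, while all higher differences vanish, so the minimal degree is 1.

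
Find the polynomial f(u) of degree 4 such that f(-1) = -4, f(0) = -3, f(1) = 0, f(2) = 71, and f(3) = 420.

Write f(u) = au^4 + bu^3 + cu^2 + du + e. Substituting each data point gives a linear system:
  a - b + c - d + e = -4
  e = -3
  a + b + c + d + e = 0
  16a + 8b + 4c + 2d + e = 71
  81a + 27b + 9c + 3d + e = 420
Solving the system yields a = 6, b = -1, c = -5, d = 3, e = -3.
So f(u) = 6u⁴ - u³ - 5u² + 3u - 3.
Check: f(3) = 420. ✓

f(u) = 6u^4 - u^3 - 5u^2 + 3u - 3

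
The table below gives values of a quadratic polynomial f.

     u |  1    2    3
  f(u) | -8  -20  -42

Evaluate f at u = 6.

-168

Write f(u) = au^2 + bu + c. Substituting each data point gives a linear system:
  a + b + c = -8
  4a + 2b + c = -20
  9a + 3b + c = -42
Solving the system yields a = -5, b = 3, c = -6.
So f(u) = -5u^2 + 3u - 6.
Then f(6) = -168.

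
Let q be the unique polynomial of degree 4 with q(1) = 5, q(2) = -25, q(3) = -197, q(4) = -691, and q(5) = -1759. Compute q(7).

-6985

Write q(u) = au^4 + bu^3 + cu^2 + du + e. Substituting each data point gives a linear system:
  a + b + c + d + e = 5
  16a + 8b + 4c + 2d + e = -25
  81a + 27b + 9c + 3d + e = -197
  256a + 64b + 16c + 4d + e = -691
  625a + 125b + 25c + 5d + e = -1759
Solving the system yields a = -3, b = 0, c = 4, d = 3, e = 1.
So q(u) = -3u^4 + 4u^2 + 3u + 1.
Then q(7) = -6985.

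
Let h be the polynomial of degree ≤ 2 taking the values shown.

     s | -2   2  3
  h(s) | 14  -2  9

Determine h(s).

h(s) = 3s^2 - 4s - 6

Using the Lagrange interpolation formula with nodes -2, 2, 3:
  L_0(s) = (s - 2)(s - 3) / 20
  L_1(s) = (s + 2)(s - 3) / -4
  L_2(s) = (s + 2)(s - 2) / 5
Then h(s) = 14·L_0(s) - 2·L_1(s) + 9·L_2(s).
Expanding and collecting terms gives h(s) = 3s^2 - 4s - 6.
Check: h(-2) = 14. ✓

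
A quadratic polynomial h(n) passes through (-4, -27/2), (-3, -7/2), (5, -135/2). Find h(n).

h(n) = -2n^2 - 4n + 5/2

Write h(n) = an^2 + bn + c. Substituting each data point gives a linear system:
  16a - 4b + c = -27/2
  9a - 3b + c = -7/2
  25a + 5b + c = -135/2
Solving the system yields a = -2, b = -4, c = 5/2.
So h(n) = -2n^2 - 4n + 5/2.
Check: h(5) = -135/2. ✓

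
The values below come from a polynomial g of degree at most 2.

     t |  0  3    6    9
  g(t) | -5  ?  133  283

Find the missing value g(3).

On equispaced nodes a degree-2 polynomial has vanishing third forward difference, so
  - g(0) + 3·g(3) - 3·g(6) + g(9) = 0.
Substituting the known values and solving for g(3):
  3·g(3) = 111
  g(3) = 37.

37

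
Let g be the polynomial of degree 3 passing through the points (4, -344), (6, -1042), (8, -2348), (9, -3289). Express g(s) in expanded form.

g(s) = -4s^3 - 4s^2 - 5s - 4

Write g(s) = as^3 + bs^2 + cs + d. Substituting each data point gives a linear system:
  64a + 16b + 4c + d = -344
  216a + 36b + 6c + d = -1042
  512a + 64b + 8c + d = -2348
  729a + 81b + 9c + d = -3289
Solving the system yields a = -4, b = -4, c = -5, d = -4.
So g(s) = -4s^3 - 4s^2 - 5s - 4.
Check: g(9) = -3289. ✓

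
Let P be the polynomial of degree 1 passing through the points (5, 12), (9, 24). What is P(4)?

9

Using the Lagrange interpolation formula with nodes 5, 9:
  L_0(u) = (u - 9) / -4
  L_1(u) = (u - 5) / 4
Then P(u) = 12·L_0(u) + 24·L_1(u).
Expanding and collecting terms gives P(u) = 3u - 3.
Evaluating at u = 4: P(4) = 9.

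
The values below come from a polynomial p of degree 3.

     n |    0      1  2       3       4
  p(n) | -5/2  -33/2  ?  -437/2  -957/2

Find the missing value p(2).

-153/2

On equispaced nodes a degree-3 polynomial has vanishing fourth forward difference, so
  p(0) - 4·p(1) + 6·p(2) - 4·p(3) + p(4) = 0.
Substituting the known values and solving for p(2):
  6·p(2) = -459
  p(2) = -153/2.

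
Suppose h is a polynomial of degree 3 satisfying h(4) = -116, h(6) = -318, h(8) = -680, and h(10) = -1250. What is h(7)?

Using the Lagrange interpolation formula with nodes 4, 6, 8, 10:
  L_0(u) = (u - 6)(u - 8)(u - 10) / -48
  L_1(u) = (u - 4)(u - 8)(u - 10) / 16
  L_2(u) = (u - 4)(u - 6)(u - 10) / -16
  L_3(u) = (u - 4)(u - 6)(u - 8) / 48
Then h(u) = -116·L_0(u) - 318·L_1(u) - 680·L_2(u) - 1250·L_3(u).
Expanding and collecting terms gives h(u) = -u^3 - 2u^2 - 5u.
Evaluating at u = 7: h(7) = -476.

-476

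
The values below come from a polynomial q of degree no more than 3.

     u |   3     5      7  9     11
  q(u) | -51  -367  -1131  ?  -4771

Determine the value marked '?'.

-2535

On equispaced nodes a degree-3 polynomial has vanishing fourth forward difference, so
  q(3) - 4·q(5) + 6·q(7) - 4·q(9) + q(11) = 0.
Substituting the known values and solving for q(9):
  -4·q(9) = 10140
  q(9) = -2535.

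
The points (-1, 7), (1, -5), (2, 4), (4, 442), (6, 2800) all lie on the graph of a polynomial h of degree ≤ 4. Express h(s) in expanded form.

Write h(s) = as^4 + bs^3 + cs^2 + ds + e. Substituting each data point gives a linear system:
  a - b + c - d + e = 7
  a + b + c + d + e = -5
  16a + 8b + 4c + 2d + e = 4
  256a + 64b + 16c + 4d + e = 442
  1296a + 216b + 36c + 6d + e = 2800
Solving the system yields a = 3, b = -5, c = 0, d = -1, e = -2.
So h(s) = 3s⁴ - 5s³ - s - 2.
Check: h(-1) = 7. ✓

h(s) = 3s^4 - 5s^3 - s - 2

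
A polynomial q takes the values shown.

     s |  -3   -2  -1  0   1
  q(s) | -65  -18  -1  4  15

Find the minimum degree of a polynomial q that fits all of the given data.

3

Forward differences of the values at s = -3, -2, -1, 0, 1:
  q  : -65  -18  -1  4  15
  Δ  : 47  17  5  11
  Δ^2: -30  -12  6
  Δ^3: 18  18
  Δ^4: 0
The third differences are constant (18) and nonzero, while all higher differences vanish, so the minimal degree is 3.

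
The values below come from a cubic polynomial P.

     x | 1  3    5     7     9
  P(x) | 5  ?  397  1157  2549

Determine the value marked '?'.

77

On equispaced nodes a degree-3 polynomial has vanishing fourth forward difference, so
  P(1) - 4·P(3) + 6·P(5) - 4·P(7) + P(9) = 0.
Substituting the known values and solving for P(3):
  -4·P(3) = -308
  P(3) = 77.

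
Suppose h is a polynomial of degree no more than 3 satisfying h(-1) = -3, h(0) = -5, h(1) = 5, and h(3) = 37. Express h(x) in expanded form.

h(x) = -x^3 + 6x^2 + 5x - 5

Write h(x) = ax^3 + bx^2 + cx + d. Substituting each data point gives a linear system:
  -a + b - c + d = -3
  d = -5
  a + b + c + d = 5
  27a + 9b + 3c + d = 37
Solving the system yields a = -1, b = 6, c = 5, d = -5.
So h(x) = -x^3 + 6x^2 + 5x - 5.
Check: h(0) = -5. ✓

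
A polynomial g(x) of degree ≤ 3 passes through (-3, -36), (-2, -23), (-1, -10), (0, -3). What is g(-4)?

Using the Lagrange interpolation formula with nodes -3, -2, -1, 0:
  L_0(x) = (x + 2)(x + 1)x / -6
  L_1(x) = (x + 3)(x + 1)x / 2
  L_2(x) = (x + 3)(x + 2)x / -2
  L_3(x) = (x + 3)(x + 2)(x + 1) / 6
Then g(x) = -36·L_0(x) - 23·L_1(x) - 10·L_2(x) - 3·L_3(x).
Expanding and collecting terms gives g(x) = -x^3 - 6x^2 + 2x - 3.
Evaluating at x = -4: g(-4) = -43.

-43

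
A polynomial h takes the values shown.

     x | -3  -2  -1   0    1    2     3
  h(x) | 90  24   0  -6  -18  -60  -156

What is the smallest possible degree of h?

3

Forward differences of the values at x = -3, -2, -1, 0, 1, 2, 3:
  h  : 90  24  0  -6  -18  -60  -156
  Δ  : -66  -24  -6  -12  -42  -96
  Δ^2: 42  18  -6  -30  -54
  Δ^3: -24  -24  -24  -24
  Δ^4: 0  0  0
  Δ^5: 0  0
  Δ^6: 0
The third differences are constant (-24) and nonzero, while all higher differences vanish, so the minimal degree is 3.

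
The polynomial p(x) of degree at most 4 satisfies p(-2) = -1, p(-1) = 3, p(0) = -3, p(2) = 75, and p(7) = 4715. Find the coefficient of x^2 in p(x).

6

Write p(x) = ax^4 + bx^3 + cx^2 + dx + e. Substituting each data point gives a linear system:
  16a - 8b + 4c - 2d + e = -1
  a - b + c - d + e = 3
  e = -3
  16a + 8b + 4c + 2d + e = 75
  2401a + 343b + 49c + 7d + e = 4715
Solving the system yields a = 1, b = 6, c = 6, d = -5, e = -3.
So p(x) = x^4 + 6x^3 + 6x^2 - 5x - 3.
The coefficient of x^2 is 6.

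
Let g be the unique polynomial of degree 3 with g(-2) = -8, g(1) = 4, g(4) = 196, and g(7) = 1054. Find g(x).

Using the Lagrange interpolation formula with nodes -2, 1, 4, 7:
  L_0(x) = (x - 1)(x - 4)(x - 7) / -162
  L_1(x) = (x + 2)(x - 4)(x - 7) / 54
  L_2(x) = (x + 2)(x - 1)(x - 7) / -54
  L_3(x) = (x + 2)(x - 1)(x - 4) / 162
Then g(x) = -8·L_0(x) + 4·L_1(x) + 196·L_2(x) + 1054·L_3(x).
Expanding and collecting terms gives g(x) = 3x³ + x² - 4x + 4.
Check: g(-2) = -8. ✓

g(x) = 3x^3 + x^2 - 4x + 4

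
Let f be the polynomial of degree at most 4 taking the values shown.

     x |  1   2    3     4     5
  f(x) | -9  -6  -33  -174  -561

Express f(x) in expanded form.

Using the Lagrange interpolation formula with nodes 1, 2, 3, 4, 5:
  L_0(x) = (x - 2)(x - 3)(x - 4)(x - 5) / 24
  L_1(x) = (x - 1)(x - 3)(x - 4)(x - 5) / -6
  L_2(x) = (x - 1)(x - 2)(x - 4)(x - 5) / 4
  L_3(x) = (x - 1)(x - 2)(x - 3)(x - 5) / -6
  L_4(x) = (x - 1)(x - 2)(x - 3)(x - 4) / 24
Then f(x) = -9·L_0(x) - 6·L_1(x) - 33·L_2(x) - 174·L_3(x) - 561·L_4(x).
Expanding and collecting terms gives f(x) = -2x⁴ + 6x³ - x² - 6x - 6.
Check: f(3) = -33. ✓

f(x) = -2x^4 + 6x^3 - x^2 - 6x - 6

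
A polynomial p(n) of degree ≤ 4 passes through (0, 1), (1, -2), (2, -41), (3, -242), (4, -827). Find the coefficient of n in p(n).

-3

Write p(n) = an^4 + bn^3 + cn^2 + dn + e. Substituting each data point gives a linear system:
  e = 1
  a + b + c + d + e = -2
  16a + 8b + 4c + 2d + e = -41
  81a + 27b + 9c + 3d + e = -242
  256a + 64b + 16c + 4d + e = -827
Solving the system yields a = -4, b = 3, c = 1, d = -3, e = 1.
So p(n) = -4n⁴ + 3n³ + n² - 3n + 1.
The coefficient of n is -3.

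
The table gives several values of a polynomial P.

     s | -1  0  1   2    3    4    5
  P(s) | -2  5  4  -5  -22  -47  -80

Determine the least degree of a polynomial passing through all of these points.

Forward differences of the values at s = -1, 0, 1, 2, 3, 4, 5:
  P  : -2  5  4  -5  -22  -47  -80
  Δ  : 7  -1  -9  -17  -25  -33
  Δ^2: -8  -8  -8  -8  -8
  Δ^3: 0  0  0  0
  Δ^4: 0  0  0
  Δ^5: 0  0
  Δ^6: 0
The second differences are constant (-8) and nonzero, while all higher differences vanish, so the minimal degree is 2.

2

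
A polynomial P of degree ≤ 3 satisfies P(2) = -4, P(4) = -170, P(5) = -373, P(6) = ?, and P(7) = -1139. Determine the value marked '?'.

-688

The 4 known points determine the degree-3 polynomial uniquely.
Write P(x) = ax^3 + bx^2 + cx + d. Substituting each data point gives a linear system:
  8a + 4b + 2c + d = -4
  64a + 16b + 4c + d = -170
  125a + 25b + 5c + d = -373
  343a + 49b + 7c + d = -1139
Solving the system yields a = -4, b = 4, c = 5, d = 2.
So P(x) = -4x^3 + 4x^2 + 5x + 2.
Then P(6) = -688.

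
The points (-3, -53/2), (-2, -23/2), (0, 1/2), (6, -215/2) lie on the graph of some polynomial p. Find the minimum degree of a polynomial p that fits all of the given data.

Divided differences on the nodes -3, -2, 0, 6:
  order 0: -53/2  -23/2  1/2  -215/2
  order 1: 15  6  -18
  order 2: -3  -3
  order 3: 0
The order-2 divided differences are all -3 (nonzero) and every higher order vanishes, so the data lies on a polynomial of degree exactly 2.

2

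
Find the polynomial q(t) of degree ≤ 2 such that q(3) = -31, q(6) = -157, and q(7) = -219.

q(t) = -5t^2 + 3t + 5

Write q(t) = at^2 + bt + c. Substituting each data point gives a linear system:
  9a + 3b + c = -31
  36a + 6b + c = -157
  49a + 7b + c = -219
Solving the system yields a = -5, b = 3, c = 5.
So q(t) = -5t^2 + 3t + 5.
Check: q(7) = -219. ✓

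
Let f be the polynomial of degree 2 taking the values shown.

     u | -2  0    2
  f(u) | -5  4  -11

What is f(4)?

Using the Lagrange interpolation formula with nodes -2, 0, 2:
  L_0(u) = u(u - 2) / 8
  L_1(u) = (u + 2)(u - 2) / -4
  L_2(u) = (u + 2)u / 8
Then f(u) = -5·L_0(u) + 4·L_1(u) - 11·L_2(u).
Expanding and collecting terms gives f(u) = -3u² - (3/2)u + 4.
Evaluating at u = 4: f(4) = -50.

-50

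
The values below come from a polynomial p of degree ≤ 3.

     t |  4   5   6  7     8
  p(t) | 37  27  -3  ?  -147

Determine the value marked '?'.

-59

On equispaced nodes a degree-3 polynomial has vanishing fourth forward difference, so
  p(4) - 4·p(5) + 6·p(6) - 4·p(7) + p(8) = 0.
Substituting the known values and solving for p(7):
  -4·p(7) = 236
  p(7) = -59.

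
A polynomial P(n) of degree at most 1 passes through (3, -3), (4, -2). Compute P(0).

Using the Lagrange interpolation formula with nodes 3, 4:
  L_0(n) = (n - 4) / -1
  L_1(n) = (n - 3) / 1
Then P(n) = -3·L_0(n) - 2·L_1(n).
Expanding and collecting terms gives P(n) = n - 6.
Evaluating at n = 0: P(0) = -6.

-6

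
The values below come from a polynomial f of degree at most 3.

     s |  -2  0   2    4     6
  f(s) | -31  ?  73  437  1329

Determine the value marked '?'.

The 4 known points determine the degree-3 polynomial uniquely.
Write f(s) = as^3 + bs^2 + cs + d. Substituting each data point gives a linear system:
  -8a + 4b - 2c + d = -31
  8a + 4b + 2c + d = 73
  64a + 16b + 4c + d = 437
  216a + 36b + 6c + d = 1329
Solving the system yields a = 5, b = 6, c = 6, d = -3.
So f(s) = 5s³ + 6s² + 6s - 3.
Then f(0) = -3.

-3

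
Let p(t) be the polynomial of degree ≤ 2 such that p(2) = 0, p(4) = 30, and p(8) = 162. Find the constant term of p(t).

-6

Write p(t) = at^2 + bt + c. Substituting each data point gives a linear system:
  4a + 2b + c = 0
  16a + 4b + c = 30
  64a + 8b + c = 162
Solving the system yields a = 3, b = -3, c = -6.
So p(t) = 3t^2 - 3t - 6.
The constant term is -6.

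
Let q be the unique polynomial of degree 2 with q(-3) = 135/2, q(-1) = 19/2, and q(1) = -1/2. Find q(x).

Write q(x) = ax^2 + bx + c. Substituting each data point gives a linear system:
  9a - 3b + c = 135/2
  a - b + c = 19/2
  a + b + c = -1/2
Solving the system yields a = 6, b = -5, c = -3/2.
So q(x) = 6x^2 - 5x - 3/2.
Check: q(-3) = 135/2. ✓

q(x) = 6x^2 - 5x - 3/2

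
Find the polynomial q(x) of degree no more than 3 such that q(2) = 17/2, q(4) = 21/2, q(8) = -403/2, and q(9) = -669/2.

q(x) = -x^3 + 5x^2 - x - 3/2

Write q(x) = ax^3 + bx^2 + cx + d. Substituting each data point gives a linear system:
  8a + 4b + 2c + d = 17/2
  64a + 16b + 4c + d = 21/2
  512a + 64b + 8c + d = -403/2
  729a + 81b + 9c + d = -669/2
Solving the system yields a = -1, b = 5, c = -1, d = -3/2.
So q(x) = -x³ + 5x² - x - 3/2.
Check: q(2) = 17/2. ✓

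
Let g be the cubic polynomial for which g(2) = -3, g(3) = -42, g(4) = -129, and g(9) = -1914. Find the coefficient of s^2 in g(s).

3

Write g(s) = as^3 + bs^2 + cs + d. Substituting each data point gives a linear system:
  8a + 4b + 2c + d = -3
  27a + 9b + 3c + d = -42
  64a + 16b + 4c + d = -129
  729a + 81b + 9c + d = -1914
Solving the system yields a = -3, b = 3, c = 3, d = 3.
So g(s) = -3s^3 + 3s^2 + 3s + 3.
The coefficient of s^2 is 3.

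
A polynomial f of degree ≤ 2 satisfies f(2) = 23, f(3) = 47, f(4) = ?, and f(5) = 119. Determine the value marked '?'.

79

The 3 known points determine the degree-2 polynomial uniquely.
Write f(x) = ax^2 + bx + c. Substituting each data point gives a linear system:
  4a + 2b + c = 23
  9a + 3b + c = 47
  25a + 5b + c = 119
Solving the system yields a = 4, b = 4, c = -1.
So f(x) = 4x² + 4x - 1.
Then f(4) = 79.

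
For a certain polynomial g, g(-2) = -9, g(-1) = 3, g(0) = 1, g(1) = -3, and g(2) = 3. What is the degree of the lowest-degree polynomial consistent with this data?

Forward differences of the values at s = -2, -1, 0, 1, 2:
  g  : -9  3  1  -3  3
  Δ  : 12  -2  -4  6
  Δ^2: -14  -2  10
  Δ^3: 12  12
  Δ^4: 0
The third differences are constant (12) and nonzero, while all higher differences vanish, so the minimal degree is 3.

3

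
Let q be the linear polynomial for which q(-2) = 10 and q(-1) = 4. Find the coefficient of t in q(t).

-6

Write q(t) = at + b. Substituting each data point gives a linear system:
  -2a + b = 10
  -a + b = 4
Solving the system yields a = -6, b = -2.
So q(t) = -6t - 2.
The leading coefficient is -6.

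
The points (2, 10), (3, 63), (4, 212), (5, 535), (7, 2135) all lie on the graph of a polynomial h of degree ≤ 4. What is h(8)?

3688

Using the Lagrange interpolation formula with nodes 2, 3, 4, 5, 7:
  L_0(n) = (n - 3)(n - 4)(n - 5)(n - 7) / 30
  L_1(n) = (n - 2)(n - 4)(n - 5)(n - 7) / -8
  L_2(n) = (n - 2)(n - 3)(n - 5)(n - 7) / 6
  L_3(n) = (n - 2)(n - 3)(n - 4)(n - 7) / -12
  L_4(n) = (n - 2)(n - 3)(n - 4)(n - 5) / 120
Then h(n) = 10·L_0(n) + 63·L_1(n) + 212·L_2(n) + 535·L_3(n) + 2135·L_4(n).
Expanding and collecting terms gives h(n) = n^4 - n^3 + 2n^2 - 3n.
Evaluating at n = 8: h(8) = 3688.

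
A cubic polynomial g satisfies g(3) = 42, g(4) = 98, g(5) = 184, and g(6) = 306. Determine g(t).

g(t) = t^3 + 3t^2 - 2t - 6

Write g(t) = at^3 + bt^2 + ct + d. Substituting each data point gives a linear system:
  27a + 9b + 3c + d = 42
  64a + 16b + 4c + d = 98
  125a + 25b + 5c + d = 184
  216a + 36b + 6c + d = 306
Solving the system yields a = 1, b = 3, c = -2, d = -6.
So g(t) = t^3 + 3t^2 - 2t - 6.
Check: g(5) = 184. ✓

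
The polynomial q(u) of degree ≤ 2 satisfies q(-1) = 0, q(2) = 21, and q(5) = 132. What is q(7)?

Using the Lagrange interpolation formula with nodes -1, 2, 5:
  L_0(u) = (u - 2)(u - 5) / 18
  L_1(u) = (u + 1)(u - 5) / -9
  L_2(u) = (u + 1)(u - 2) / 18
Then q(u) = 0·L_0(u) + 21·L_1(u) + 132·L_2(u).
Expanding and collecting terms gives q(u) = 5u^2 + 2u - 3.
Evaluating at u = 7: q(7) = 256.

256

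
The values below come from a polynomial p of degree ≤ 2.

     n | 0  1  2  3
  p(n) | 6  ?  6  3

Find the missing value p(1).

On equispaced nodes a degree-2 polynomial has vanishing third forward difference, so
  - p(0) + 3·p(1) - 3·p(2) + p(3) = 0.
Substituting the known values and solving for p(1):
  3·p(1) = 21
  p(1) = 7.

7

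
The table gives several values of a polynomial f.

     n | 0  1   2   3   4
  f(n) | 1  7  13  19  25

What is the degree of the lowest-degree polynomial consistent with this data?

Forward differences of the values at n = 0, 1, 2, 3, 4:
  f  : 1  7  13  19  25
  Δ  : 6  6  6  6
  Δ^2: 0  0  0
  Δ^3: 0  0
  Δ^4: 0
The first differences are constant (6) and nonzero, while all higher differences vanish, so the minimal degree is 1.

1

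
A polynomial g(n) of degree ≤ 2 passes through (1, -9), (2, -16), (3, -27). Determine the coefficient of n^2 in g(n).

-2

Write g(n) = an^2 + bn + c. Substituting each data point gives a linear system:
  a + b + c = -9
  4a + 2b + c = -16
  9a + 3b + c = -27
Solving the system yields a = -2, b = -1, c = -6.
So g(n) = -2n^2 - n - 6.
The leading coefficient is -2.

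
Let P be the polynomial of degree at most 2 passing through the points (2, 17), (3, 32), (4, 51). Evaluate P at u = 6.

Forward differences of the values at u = 2, 3, 4:
  P  : 17  32  51
  Δ  : 15  19
  Δ^2: 4
The second differences are constant, confirming degree 2.
Interpolating (Newton forward form) and evaluating at u = 6 gives P(6) = 101.

101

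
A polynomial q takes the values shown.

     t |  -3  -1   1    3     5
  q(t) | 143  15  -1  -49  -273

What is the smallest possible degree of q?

3

Forward differences of the values at t = -3, -1, 1, 3, 5:
  q  : 143  15  -1  -49  -273
  Δ  : -128  -16  -48  -224
  Δ^2: 112  -32  -176
  Δ^3: -144  -144
  Δ^4: 0
The third differences are constant (-144) and nonzero, while all higher differences vanish, so the minimal degree is 3.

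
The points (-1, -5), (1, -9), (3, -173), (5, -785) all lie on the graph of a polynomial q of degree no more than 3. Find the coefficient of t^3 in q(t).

-6

Write q(t) = at^3 + bt^2 + ct + d. Substituting each data point gives a linear system:
  -a + b - c + d = -5
  a + b + c + d = -9
  27a + 9b + 3c + d = -173
  125a + 25b + 5c + d = -785
Solving the system yields a = -6, b = -2, c = 4, d = -5.
So q(t) = -6t³ - 2t² + 4t - 5.
The leading coefficient is -6.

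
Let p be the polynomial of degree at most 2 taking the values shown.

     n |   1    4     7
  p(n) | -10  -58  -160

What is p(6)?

Write p(n) = an^2 + bn + c. Substituting each data point gives a linear system:
  a + b + c = -10
  16a + 4b + c = -58
  49a + 7b + c = -160
Solving the system yields a = -3, b = -1, c = -6.
So p(n) = -3n^2 - n - 6.
Then p(6) = -120.

-120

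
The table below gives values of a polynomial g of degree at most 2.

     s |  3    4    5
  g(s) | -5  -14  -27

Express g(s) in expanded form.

g(s) = -2s^2 + 5s - 2

Write g(s) = as^2 + bs + c. Substituting each data point gives a linear system:
  9a + 3b + c = -5
  16a + 4b + c = -14
  25a + 5b + c = -27
Solving the system yields a = -2, b = 5, c = -2.
So g(s) = -2s^2 + 5s - 2.
Check: g(5) = -27. ✓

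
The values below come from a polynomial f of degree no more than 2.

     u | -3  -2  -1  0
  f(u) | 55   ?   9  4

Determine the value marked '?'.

26

The 3 known points determine the degree-2 polynomial uniquely.
Write f(u) = au^2 + bu + c. Substituting each data point gives a linear system:
  9a - 3b + c = 55
  a - b + c = 9
  c = 4
Solving the system yields a = 6, b = 1, c = 4.
So f(u) = 6u^2 + u + 4.
Then f(-2) = 26.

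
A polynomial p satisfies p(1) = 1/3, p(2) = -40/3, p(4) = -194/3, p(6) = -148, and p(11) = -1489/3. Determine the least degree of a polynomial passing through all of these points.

Divided differences on the nodes 1, 2, 4, 6, 11:
  order 0: 1/3  -40/3  -194/3  -148  -1489/3
  order 1: -41/3  -77/3  -125/3  -209/3
  order 2: -4  -4  -4
  order 3: 0  0
  order 4: 0
The order-2 divided differences are all -4 (nonzero) and every higher order vanishes, so the data lies on a polynomial of degree exactly 2.

2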